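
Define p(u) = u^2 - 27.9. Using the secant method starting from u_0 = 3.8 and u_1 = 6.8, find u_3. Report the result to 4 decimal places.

5.2549

p(3.8) = -13.460000, p(6.8) = 18.340000
u_2 = 6.800000 − 18.340000·(6.800000 − 3.800000) / (18.340000 − (-13.460000)) = 6.800000 − (55.020000)/(31.800000) = 5.069811
p(5.069811) = -2.197013
u_3 = 5.069811 − (-2.197013)·(5.069811 − 6.800000) / (-2.197013 − 18.340000) = 5.069811 − (3.801247)/(-20.537013) = 5.254904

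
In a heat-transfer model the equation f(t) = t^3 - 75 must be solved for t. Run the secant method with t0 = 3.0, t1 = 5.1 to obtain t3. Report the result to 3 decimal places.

4.167

f(3.0) = -48.00000, f(5.1) = 57.65100
t2 = 5.10000 − 57.65100·(5.10000 − 3.00000) / (57.65100 − (-48.00000)) = 5.10000 − (121.06710)/(105.65100) = 3.95408
f(3.95408) = -13.17873
t3 = 3.95408 − (-13.17873)·(3.95408 − 5.10000) / (-13.17873 − 57.65100) = 3.95408 − (15.10171)/(-70.82973) = 4.16730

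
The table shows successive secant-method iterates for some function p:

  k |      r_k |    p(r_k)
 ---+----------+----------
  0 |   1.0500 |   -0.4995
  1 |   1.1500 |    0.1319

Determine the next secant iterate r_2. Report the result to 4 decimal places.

1.1291

r_2 = 1.1500 − 0.1319·(1.1500 − 1.0500) / (0.1319 − (-0.4995))
   = 1.1500 − (0.013190)/(0.631400) = 1.129110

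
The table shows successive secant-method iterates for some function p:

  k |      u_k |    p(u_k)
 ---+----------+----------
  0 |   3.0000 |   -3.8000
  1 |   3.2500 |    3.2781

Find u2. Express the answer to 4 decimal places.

3.1342

u2 = 3.2500 − 3.2781·(3.2500 − 3.0000) / (3.2781 − (-3.8000))
   = 3.2500 − (0.819525)/(7.078100) = 3.134217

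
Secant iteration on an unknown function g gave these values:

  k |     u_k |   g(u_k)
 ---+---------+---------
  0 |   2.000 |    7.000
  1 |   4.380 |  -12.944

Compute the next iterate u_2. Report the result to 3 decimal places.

2.835

u_2 = 4.380 − (-12.944)·(4.380 − 2.000) / (-12.944 − 7.000)
   = 4.380 − (-30.80672)/(-19.94400) = 2.83534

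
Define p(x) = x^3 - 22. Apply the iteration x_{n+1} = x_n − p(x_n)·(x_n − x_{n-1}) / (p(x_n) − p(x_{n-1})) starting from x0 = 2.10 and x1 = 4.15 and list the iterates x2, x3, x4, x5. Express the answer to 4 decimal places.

2.5198, 2.6961, 2.8138, 2.8016

p(2.10) = -12.739000, p(4.15) = 49.473375
x2 = 4.150000 − 49.473375·(4.150000 − 2.100000) / (49.473375 − (-12.739000)) = 4.150000 − (101.420419)/(62.212375) = 2.519771
p(2.519771) = -6.001355
x3 = 2.519771 − (-6.001355)·(2.519771 − 4.150000) / (-6.001355 − 49.473375) = 2.519771 − (9.783582)/(-55.474730) = 2.696132
p(2.696132) = -2.401471
x4 = 2.696132 − (-2.401471)·(2.696132 − 2.519771) / (-2.401471 − (-6.001355)) = 2.696132 − (-0.423526)/(3.599884) = 2.813782
p(2.813782) = 0.277750
x5 = 2.813782 − 0.277750·(2.813782 − 2.696132) / (0.277750 − (-2.401471)) = 2.813782 − (0.032677)/(2.679221) = 2.801585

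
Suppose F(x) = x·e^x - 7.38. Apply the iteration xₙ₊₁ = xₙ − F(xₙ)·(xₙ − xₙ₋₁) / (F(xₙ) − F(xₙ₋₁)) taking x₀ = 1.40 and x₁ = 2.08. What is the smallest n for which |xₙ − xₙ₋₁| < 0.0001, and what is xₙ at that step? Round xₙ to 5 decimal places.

n = 6, xₙ = 1.55640

F(1.40) = -1.7027200, F(2.08) = 9.2692953
x₂ = 2.0800000 − 9.2692953·(0.6800000)/(10.9720154) = 1.5055275;  |Δ| = 0.5744725
F(1.5055275) = -0.5952946
x₃ = 1.5055275 − (-0.5952946)·(-0.5744725)/(-9.8645899) = 1.5401950;  |Δ| = 0.0346675
F(1.5401950) = -0.1942204
x₄ = 1.5401950 − (-0.1942204)·(0.0346675)/(0.4010742) = 1.5569827;  |Δ| = 0.0167877
F(1.5569827) = 0.0070800
x₅ = 1.5569827 − 0.0070800·(0.0167877)/(0.2013004) = 1.5563923;  |Δ| = 0.0005905
F(1.5563923) = -0.0000801
x₆ = 1.5563923 − (-0.0000801)·(-0.0005905)/(-0.0071601) = 1.5563989;  |Δ| = 0.0000066
|x₆ − x₅| = 0.0000066 < 0.0001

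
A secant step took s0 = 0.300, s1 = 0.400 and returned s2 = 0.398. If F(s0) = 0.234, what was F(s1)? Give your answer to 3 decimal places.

-0.005

The secant line through (0.300, 0.234) and (0.400, F(s1)) crosses zero at s2 = 0.398.
So (0.300, 0.234), (0.400, F(s1)), (0.398, 0) are collinear:
F(s1) = 0.234 · (0.400 − 0.398) / (0.300 − 0.398) = 0.234 · (0.00200)/(-0.09800) = -0.00478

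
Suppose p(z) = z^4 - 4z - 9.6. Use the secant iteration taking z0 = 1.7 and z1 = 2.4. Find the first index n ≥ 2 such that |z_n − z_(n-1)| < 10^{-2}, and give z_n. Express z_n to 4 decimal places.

p(1.7) = -8.047900, p(2.4) = 13.977600
z2 = 2.400000 − 13.977600·(0.700000)/(22.025500) = 1.955773;  |Δ| = 0.444227
p(1.955773) = -2.792097
z3 = 1.955773 − (-2.792097)·(-0.444227)/(-16.769697) = 2.029735;  |Δ| = 0.073962
p(2.029735) = -0.745979
z4 = 2.029735 − (-0.745979)·(0.073962)/(2.046119) = 2.056701;  |Δ| = 0.026965
p(2.056701) = 0.066247
z5 = 2.056701 − 0.066247·(0.026965)/(0.812225) = 2.054501;  |Δ| = 0.002199
|z5 − z4| = 0.002199 < 10^{-2}

n = 5, z_n = 2.0545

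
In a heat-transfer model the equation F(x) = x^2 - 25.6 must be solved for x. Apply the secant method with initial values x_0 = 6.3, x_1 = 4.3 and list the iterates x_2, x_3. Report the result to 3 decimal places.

4.971, 5.067

F(6.3) = 14.09000, F(4.3) = -7.11000
x_2 = 4.30000 − (-7.11000)·(4.30000 − 6.30000) / (-7.11000 − 14.09000) = 4.30000 − (14.22000)/(-21.20000) = 4.97075
F(4.97075) = -0.89160
x_3 = 4.97075 − (-0.89160)·(4.97075 − 4.30000) / (-0.89160 − (-7.11000)) = 4.97075 − (-0.59804)/(6.21840) = 5.06693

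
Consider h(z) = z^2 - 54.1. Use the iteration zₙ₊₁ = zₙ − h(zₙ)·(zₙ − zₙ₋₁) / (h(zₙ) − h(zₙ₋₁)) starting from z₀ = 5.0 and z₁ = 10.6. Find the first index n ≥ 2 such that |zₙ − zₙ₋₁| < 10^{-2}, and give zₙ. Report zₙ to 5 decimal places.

h(5.0) = -29.1000000, h(10.6) = 58.2600000
z₂ = 10.6000000 − 58.2600000·(5.6000000)/(87.3600000) = 6.8653846;  |Δ| = 3.7346154
h(6.8653846) = -6.9664941
z₃ = 6.8653846 − (-6.9664941)·(-3.7346154)/(-65.2264941) = 7.2642590;  |Δ| = 0.3988744
h(7.2642590) = -1.3305416
z₄ = 7.2642590 − (-1.3305416)·(0.3988744)/(5.6359525) = 7.3584256;  |Δ| = 0.0941667
h(7.3584256) = 0.0464280
z₅ = 7.3584256 − 0.0464280·(0.0941667)/(1.3769696) = 7.3552506;  |Δ| = 0.0031751
|z₅ − z₄| = 0.0031751 < 10^{-2}

n = 5, zₙ = 7.35525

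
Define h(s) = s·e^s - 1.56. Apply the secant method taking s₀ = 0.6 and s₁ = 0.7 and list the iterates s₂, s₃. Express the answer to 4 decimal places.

h(0.6) = -0.466729, h(0.7) = -0.150373
s₂ = 0.700000 − (-0.150373)·(0.700000 − 0.600000) / (-0.150373 − (-0.466729)) = 0.700000 − (-0.015037)/(0.316356) = 0.747533
h(0.747533) = 0.018628
s₃ = 0.747533 − 0.018628·(0.747533 − 0.700000) / (0.018628 − (-0.150373)) = 0.747533 − (0.000885)/(0.169001) = 0.742294

0.7475, 0.7423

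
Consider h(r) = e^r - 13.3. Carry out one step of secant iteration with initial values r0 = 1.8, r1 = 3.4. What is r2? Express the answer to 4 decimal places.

2.2851

h(1.8) = -7.250353, h(3.4) = 16.664100
r2 = 3.400000 − 16.664100·(3.400000 − 1.800000) / (16.664100 − (-7.250353)) = 3.400000 − (26.662560)/(23.914453) = 2.285086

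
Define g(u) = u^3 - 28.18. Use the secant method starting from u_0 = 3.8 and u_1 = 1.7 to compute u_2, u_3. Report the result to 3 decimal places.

g(3.8) = 26.69200, g(1.7) = -23.26700
u_2 = 1.70000 − (-23.26700)·(1.70000 − 3.80000) / (-23.26700 − 26.69200) = 1.70000 − (48.86070)/(-49.95900) = 2.67802
g(2.67802) = -8.97389
u_3 = 2.67802 − (-8.97389)·(2.67802 − 1.70000) / (-8.97389 − (-23.26700)) = 2.67802 − (-8.77660)/(14.29311) = 3.29206

2.678, 3.292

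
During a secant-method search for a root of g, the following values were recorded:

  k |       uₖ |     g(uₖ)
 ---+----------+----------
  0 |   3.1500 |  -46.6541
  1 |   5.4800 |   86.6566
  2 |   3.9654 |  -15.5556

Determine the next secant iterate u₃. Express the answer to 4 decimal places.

u₃ = 3.9654 − (-15.5556)·(3.9654 − 5.4800) / (-15.5556 − 86.6566)
   = 3.9654 − (23.560512)/(-102.212200) = 4.195906

4.1959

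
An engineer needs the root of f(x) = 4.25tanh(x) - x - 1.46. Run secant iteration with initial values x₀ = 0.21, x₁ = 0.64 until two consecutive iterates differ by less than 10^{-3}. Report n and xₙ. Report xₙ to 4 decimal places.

n = 5, xₙ = 0.4983

f(0.21) = -0.790392, f(0.64) = 0.300823
x₂ = 0.640000 − 0.300823·(0.430000)/(1.091215) = 0.521459;  |Δ| = 0.118541
f(0.521459) = 0.053548
x₃ = 0.521459 − 0.053548·(-0.118541)/(-0.247275) = 0.495788;  |Δ| = 0.025670
f(0.495788) = -0.005895
x₄ = 0.495788 − (-0.005895)·(-0.025670)/(-0.059443) = 0.498334;  |Δ| = 0.002546
f(0.498334) = 0.000091
x₅ = 0.498334 − 0.000091·(0.002546)/(0.005986) = 0.498295;  |Δ| = 0.000039
|x₅ − x₄| = 0.000039 < 10^{-3}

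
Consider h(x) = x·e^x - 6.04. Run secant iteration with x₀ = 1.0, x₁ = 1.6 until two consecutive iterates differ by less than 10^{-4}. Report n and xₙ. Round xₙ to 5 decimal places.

h(1.0) = -3.3217182, h(1.6) = 1.8848519
x₂ = 1.6000000 − 1.8848519·(0.6000000)/(5.2065701) = 1.3827915;  |Δ| = 0.2172085
h(1.3827915) = -0.5281748
x₃ = 1.3827915 − (-0.5281748)·(-0.2172085)/(-2.4130266) = 1.4303352;  |Δ| = 0.0475436
h(1.4303352) = -0.0610561
x₄ = 1.4303352 − (-0.0610561)·(0.0475436)/(0.4671186) = 1.4365495;  |Δ| = 0.0062143
h(1.4365495) = 0.0023531
x₅ = 1.4365495 − 0.0023531·(0.0062143)/(0.0634093) = 1.4363189;  |Δ| = 0.0002306
h(1.4363189) = -0.0000099
x₆ = 1.4363189 − (-0.0000099)·(-0.0002306)/(-0.0023631) = 1.4363198;  |Δ| = 0.0000010
|x₆ − x₅| = 0.0000010 < 10^{-4}

n = 6, xₙ = 1.43632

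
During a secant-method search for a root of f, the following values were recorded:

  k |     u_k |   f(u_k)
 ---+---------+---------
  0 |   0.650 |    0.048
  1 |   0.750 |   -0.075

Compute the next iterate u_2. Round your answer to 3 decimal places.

u_2 = 0.750 − (-0.075)·(0.750 − 0.650) / (-0.075 − 0.048)
   = 0.750 − (-0.00750)/(-0.12300) = 0.68902

0.689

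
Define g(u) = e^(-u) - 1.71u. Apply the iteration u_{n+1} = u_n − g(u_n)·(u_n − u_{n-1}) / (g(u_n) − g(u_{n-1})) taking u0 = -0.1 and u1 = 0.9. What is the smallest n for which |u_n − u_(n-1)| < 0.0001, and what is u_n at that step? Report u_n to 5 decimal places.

n = 5, u_n = 0.39426

g(-0.1) = 1.2761709, g(0.9) = -1.1324303
u2 = 0.9000000 − (-1.1324303)·(1.0000000)/(-2.4086013) = 0.4298390;  |Δ| = 0.4701610
g(0.4298390) = -0.0844109
u3 = 0.4298390 − (-0.0844109)·(-0.4701610)/(1.0480195) = 0.3919707;  |Δ| = 0.0378683
g(0.3919707) = 0.0054540
u4 = 0.3919707 − 0.0054540·(-0.0378683)/(0.0898649) = 0.3942690;  |Δ| = 0.0022983
g(0.3942690) = -0.0000273
u5 = 0.3942690 − (-0.0000273)·(0.0022983)/(-0.0054812) = 0.3942575;  |Δ| = 0.0000114
|u5 − u4| = 0.0000114 < 0.0001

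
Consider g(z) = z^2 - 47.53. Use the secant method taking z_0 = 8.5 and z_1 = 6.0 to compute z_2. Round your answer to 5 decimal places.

6.79517

g(8.5) = 24.7200000, g(6.0) = -11.5300000
z_2 = 6.0000000 − (-11.5300000)·(6.0000000 − 8.5000000) / (-11.5300000 − 24.7200000) = 6.0000000 − (28.8250000)/(-36.2500000) = 6.7951724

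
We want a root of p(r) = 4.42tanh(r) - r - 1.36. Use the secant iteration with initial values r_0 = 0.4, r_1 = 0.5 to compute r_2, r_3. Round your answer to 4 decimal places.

p(0.4) = -0.080626, p(0.5) = 0.182558
r_2 = 0.500000 − 0.182558·(0.500000 − 0.400000) / (0.182558 − (-0.080626)) = 0.500000 − (0.018256)/(0.263183) = 0.430635
p(0.430635) = 0.003230
r_3 = 0.430635 − 0.003230·(0.430635 − 0.500000) / (0.003230 − 0.182558) = 0.430635 − (-0.000224)/(-0.179328) = 0.429386

0.4306, 0.4294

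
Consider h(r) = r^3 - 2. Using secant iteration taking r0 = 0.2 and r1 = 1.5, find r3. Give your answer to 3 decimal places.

1.204

h(0.2) = -1.99200, h(1.5) = 1.37500
r2 = 1.50000 − 1.37500·(1.50000 − 0.20000) / (1.37500 − (-1.99200)) = 1.50000 − (1.78750)/(3.36700) = 0.96911
h(0.96911) = -1.08983
r3 = 0.96911 − (-1.08983)·(0.96911 − 1.50000) / (-1.08983 − 1.37500) = 0.96911 − (0.57858)/(-2.46483) = 1.20385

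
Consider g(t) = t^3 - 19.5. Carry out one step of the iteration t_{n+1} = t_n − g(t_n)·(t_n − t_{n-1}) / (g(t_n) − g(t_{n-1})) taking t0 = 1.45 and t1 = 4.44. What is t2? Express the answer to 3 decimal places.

2.032

g(1.45) = -16.45137, g(4.44) = 68.02838
t2 = 4.44000 − 68.02838·(4.44000 − 1.45000) / (68.02838 − (-16.45137)) = 4.44000 − (203.40487)/(84.47976) = 2.03227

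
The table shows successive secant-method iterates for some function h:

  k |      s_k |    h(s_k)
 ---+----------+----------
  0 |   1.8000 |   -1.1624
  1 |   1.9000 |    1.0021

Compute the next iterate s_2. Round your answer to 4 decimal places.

1.8537

s_2 = 1.9000 − 1.0021·(1.9000 − 1.8000) / (1.0021 − (-1.1624))
   = 1.9000 − (0.100210)/(2.164500) = 1.853703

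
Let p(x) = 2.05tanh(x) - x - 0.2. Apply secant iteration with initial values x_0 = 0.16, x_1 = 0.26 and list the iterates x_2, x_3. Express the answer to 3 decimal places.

0.196, 0.195

p(0.16) = -0.03477, p(0.26) = 0.06131
x_2 = 0.26000 − 0.06131·(0.26000 − 0.16000) / (0.06131 − (-0.03477)) = 0.26000 − (0.00613)/(0.09608) = 0.19619
p(0.19619) = 0.00092
x_3 = 0.19619 − 0.00092·(0.19619 − 0.26000) / (0.00092 − 0.06131) = 0.19619 − (-0.00006)/(-0.06039) = 0.19522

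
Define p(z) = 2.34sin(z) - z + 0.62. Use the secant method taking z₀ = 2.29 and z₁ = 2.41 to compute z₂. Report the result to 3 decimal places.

p(2.29) = 0.09045, p(2.41) = -0.22675
z₂ = 2.41000 − (-0.22675)·(2.41000 − 2.29000) / (-0.22675 − 0.09045) = 2.41000 − (-0.02721)/(-0.31720) = 2.32422

2.324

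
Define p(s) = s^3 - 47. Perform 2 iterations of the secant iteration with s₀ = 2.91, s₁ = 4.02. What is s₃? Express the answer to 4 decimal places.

p(2.91) = -22.357829, p(4.02) = 17.964808
s₂ = 4.020000 − 17.964808·(4.020000 − 2.910000) / (17.964808 − (-22.357829)) = 4.020000 − (19.940937)/(40.322637) = 3.525465
p(3.525465) = -3.182319
s₃ = 3.525465 − (-3.182319)·(3.525465 − 4.020000) / (-3.182319 − 17.964808) = 3.525465 − (1.573767)/(-21.147127) = 3.599885

3.5999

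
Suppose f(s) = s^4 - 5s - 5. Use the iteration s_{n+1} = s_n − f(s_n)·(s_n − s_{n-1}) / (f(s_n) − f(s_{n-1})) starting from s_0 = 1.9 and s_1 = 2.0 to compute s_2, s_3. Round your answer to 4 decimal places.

f(1.9) = -1.467900, f(2.0) = 1.000000
s_2 = 2.000000 − 1.000000·(2.000000 − 1.900000) / (1.000000 − (-1.467900)) = 2.000000 − (0.100000)/(2.467900) = 1.959480
f(1.959480) = -0.055172
s_3 = 1.959480 − (-0.055172)·(1.959480 − 2.000000) / (-0.055172 − 1.000000) = 1.959480 − (0.002236)/(-1.055172) = 1.961598

1.9595, 1.9616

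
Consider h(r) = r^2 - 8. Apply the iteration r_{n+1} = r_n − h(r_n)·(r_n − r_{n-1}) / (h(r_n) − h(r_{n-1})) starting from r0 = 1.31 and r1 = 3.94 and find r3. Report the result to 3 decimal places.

2.773

h(1.31) = -6.28390, h(3.94) = 7.52360
r2 = 3.94000 − 7.52360·(3.94000 − 1.31000) / (7.52360 − (-6.28390)) = 3.94000 − (19.78707)/(13.80750) = 2.50693
h(2.50693) = -1.71529
r3 = 2.50693 − (-1.71529)·(2.50693 − 3.94000) / (-1.71529 − 7.52360) = 2.50693 − (2.45812)/(-9.23889) = 2.77300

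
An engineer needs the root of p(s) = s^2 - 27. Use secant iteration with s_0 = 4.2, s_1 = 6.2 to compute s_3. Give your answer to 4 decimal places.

p(4.2) = -9.360000, p(6.2) = 11.440000
s_2 = 6.200000 − 11.440000·(6.200000 − 4.200000) / (11.440000 − (-9.360000)) = 6.200000 − (22.880000)/(20.800000) = 5.100000
p(5.100000) = -0.990000
s_3 = 5.100000 − (-0.990000)·(5.100000 − 6.200000) / (-0.990000 − 11.440000) = 5.100000 − (1.089000)/(-12.430000) = 5.187611

5.1876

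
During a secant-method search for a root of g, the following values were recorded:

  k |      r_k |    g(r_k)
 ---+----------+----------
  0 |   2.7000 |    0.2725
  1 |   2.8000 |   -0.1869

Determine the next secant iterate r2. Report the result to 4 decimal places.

r2 = 2.8000 − (-0.1869)·(2.8000 − 2.7000) / (-0.1869 − 0.2725)
   = 2.8000 − (-0.018690)/(-0.459400) = 2.759316

2.7593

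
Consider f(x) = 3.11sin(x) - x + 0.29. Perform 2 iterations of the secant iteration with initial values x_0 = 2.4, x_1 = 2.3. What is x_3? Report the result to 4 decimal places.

2.3972

f(2.4) = -0.009310, f(2.3) = 0.309143
x_2 = 2.300000 − 0.309143·(2.300000 − 2.400000) / (0.309143 − (-0.009310)) = 2.300000 − (-0.030914)/(0.318453) = 2.397077
f(2.397077) = 0.000309
x_3 = 2.397077 − 0.000309·(2.397077 − 2.300000) / (0.000309 − 0.309143) = 2.397077 − (0.000030)/(-0.308834) = 2.397174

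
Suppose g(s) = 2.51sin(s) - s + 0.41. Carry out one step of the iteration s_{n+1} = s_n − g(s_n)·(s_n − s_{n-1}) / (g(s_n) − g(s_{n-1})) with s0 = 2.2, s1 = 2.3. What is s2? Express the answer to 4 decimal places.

2.2929

g(2.2) = 0.239326, g(2.3) = -0.018280
s2 = 2.300000 − (-0.018280)·(2.300000 − 2.200000) / (-0.018280 − 0.239326) = 2.300000 − (-0.001828)/(-0.257606) = 2.292904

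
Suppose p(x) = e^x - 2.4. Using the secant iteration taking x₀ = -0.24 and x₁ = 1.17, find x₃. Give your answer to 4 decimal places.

p(-0.24) = -1.613372, p(1.17) = 0.821993
x₂ = 1.170000 − 0.821993·(1.170000 − (-0.240000)) / (0.821993 − (-1.613372)) = 1.170000 − (1.159010)/(2.435365) = 0.694092
p(0.694092) = -0.398110
x₃ = 0.694092 − (-0.398110)·(0.694092 − 1.170000) / (-0.398110 − 0.821993) = 0.694092 − (0.189464)/(-1.220102) = 0.849377

0.8494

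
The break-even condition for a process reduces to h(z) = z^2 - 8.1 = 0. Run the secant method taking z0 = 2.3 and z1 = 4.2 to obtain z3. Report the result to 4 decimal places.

2.8238

h(2.3) = -2.810000, h(4.2) = 9.540000
z2 = 4.200000 − 9.540000·(4.200000 − 2.300000) / (9.540000 − (-2.810000)) = 4.200000 − (18.126000)/(12.350000) = 2.732308
h(2.732308) = -0.634495
z3 = 2.732308 − (-0.634495)·(2.732308 − 4.200000) / (-0.634495 − 9.540000) = 2.732308 − (0.931243)/(-10.174495) = 2.823835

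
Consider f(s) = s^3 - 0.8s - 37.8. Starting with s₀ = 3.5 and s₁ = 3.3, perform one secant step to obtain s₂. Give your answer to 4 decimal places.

3.4329

f(3.5) = 2.275000, f(3.3) = -4.503000
s₂ = 3.300000 − (-4.503000)·(3.300000 − 3.500000) / (-4.503000 − 2.275000) = 3.300000 − (0.900600)/(-6.778000) = 3.432871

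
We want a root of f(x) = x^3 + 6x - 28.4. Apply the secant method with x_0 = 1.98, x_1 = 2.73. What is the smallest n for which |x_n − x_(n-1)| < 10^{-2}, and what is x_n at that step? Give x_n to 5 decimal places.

n = 4, x_n = 2.40760

f(1.98) = -8.7576080, f(2.73) = 8.3264170
x_2 = 2.7300000 − 8.3264170·(0.7500000)/(17.0840250) = 2.3644648;  |Δ| = 0.3655352
f(2.3644648) = -0.9942129
x_3 = 2.3644648 − (-0.9942129)·(-0.3655352)/(-9.3206299) = 2.4034557;  |Δ| = 0.0389909
f(2.4034557) = -0.0954655
x_4 = 2.4034557 − (-0.0954655)·(0.0389909)/(0.8987474) = 2.4075973;  |Δ| = 0.0041416
|x_4 − x_3| = 0.0041416 < 10^{-2}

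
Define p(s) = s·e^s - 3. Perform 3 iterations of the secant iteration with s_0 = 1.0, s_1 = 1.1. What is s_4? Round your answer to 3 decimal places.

p(1.0) = -0.28172, p(1.1) = 0.30458
s_2 = 1.10000 − 0.30458·(1.10000 − 1.00000) / (0.30458 − (-0.28172)) = 1.10000 − (0.03046)/(0.58630) = 1.04805
p(1.04805) = -0.01087
s_3 = 1.04805 − (-0.01087)·(1.04805 − 1.10000) / (-0.01087 − 0.30458) = 1.04805 − (0.00056)/(-0.31546) = 1.04984
p(1.04984) = -0.00040
s_4 = 1.04984 − (-0.00040)·(1.04984 − 1.04805) / (-0.00040 − (-0.01087)) = 1.04984 − (0.00000)/(0.01047) = 1.04991

1.050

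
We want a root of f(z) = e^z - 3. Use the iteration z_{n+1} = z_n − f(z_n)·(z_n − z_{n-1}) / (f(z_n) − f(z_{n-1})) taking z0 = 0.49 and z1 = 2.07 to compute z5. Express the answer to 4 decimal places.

f(0.49) = -1.367684, f(2.07) = 4.924823
z2 = 2.070000 − 4.924823·(2.070000 − 0.490000) / (4.924823 − (-1.367684)) = 2.070000 − (7.781221)/(6.292507) = 0.833415
f(0.833415) = -0.698837
z3 = 0.833415 − (-0.698837)·(0.833415 − 2.070000) / (-0.698837 − 4.924823) = 0.833415 − (0.864171)/(-5.623660) = 0.987082
f(0.987082) = -0.316608
z4 = 0.987082 − (-0.316608)·(0.987082 − 0.833415) / (-0.316608 − (-0.698837)) = 0.987082 − (-0.048652)/(0.382229) = 1.114367
f(1.114367) = 0.047639
z5 = 1.114367 − 0.047639·(1.114367 − 0.987082) / (0.047639 − (-0.316608)) = 1.114367 − (0.006064)/(0.364246) = 1.097720

1.0977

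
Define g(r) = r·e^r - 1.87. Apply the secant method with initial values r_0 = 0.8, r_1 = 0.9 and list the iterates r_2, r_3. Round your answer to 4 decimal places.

0.8207, 0.8219

g(0.8) = -0.089567, g(0.9) = 0.343643
r_2 = 0.900000 − 0.343643·(0.900000 − 0.800000) / (0.343643 − (-0.089567)) = 0.900000 − (0.034364)/(0.433210) = 0.820675
g(0.820675) = -0.005398
r_3 = 0.820675 − (-0.005398)·(0.820675 − 0.900000) / (-0.005398 − 0.343643) = 0.820675 − (0.000428)/(-0.349041) = 0.821902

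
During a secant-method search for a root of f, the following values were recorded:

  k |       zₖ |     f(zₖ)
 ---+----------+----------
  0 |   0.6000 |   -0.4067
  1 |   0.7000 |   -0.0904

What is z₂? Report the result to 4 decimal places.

z₂ = 0.7000 − (-0.0904)·(0.7000 − 0.6000) / (-0.0904 − (-0.4067))
   = 0.7000 − (-0.009040)/(0.316300) = 0.728580

0.7286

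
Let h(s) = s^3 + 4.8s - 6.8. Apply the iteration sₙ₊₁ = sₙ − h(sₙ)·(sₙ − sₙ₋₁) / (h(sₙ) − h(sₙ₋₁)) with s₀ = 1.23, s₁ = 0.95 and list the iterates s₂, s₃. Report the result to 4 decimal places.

h(1.23) = 0.964867, h(0.95) = -1.382625
s₂ = 0.950000 − (-1.382625)·(0.950000 − 1.230000) / (-1.382625 − 0.964867) = 0.950000 − (0.387135)/(-2.347492) = 1.114914
h(1.114914) = -0.062535
s₃ = 1.114914 − (-0.062535)·(1.114914 − 0.950000) / (-0.062535 − (-1.382625)) = 1.114914 − (-0.010313)/(1.320090) = 1.122727

1.1149, 1.1227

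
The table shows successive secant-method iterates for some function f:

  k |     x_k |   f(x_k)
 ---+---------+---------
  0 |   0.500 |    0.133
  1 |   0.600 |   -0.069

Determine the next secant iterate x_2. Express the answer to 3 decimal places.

0.566

x_2 = 0.600 − (-0.069)·(0.600 − 0.500) / (-0.069 − 0.133)
   = 0.600 − (-0.00690)/(-0.20200) = 0.56584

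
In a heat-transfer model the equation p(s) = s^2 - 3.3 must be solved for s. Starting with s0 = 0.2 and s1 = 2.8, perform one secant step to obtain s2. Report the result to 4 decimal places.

1.2867

p(0.2) = -3.260000, p(2.8) = 4.540000
s2 = 2.800000 − 4.540000·(2.800000 − 0.200000) / (4.540000 − (-3.260000)) = 2.800000 − (11.804000)/(7.800000) = 1.286667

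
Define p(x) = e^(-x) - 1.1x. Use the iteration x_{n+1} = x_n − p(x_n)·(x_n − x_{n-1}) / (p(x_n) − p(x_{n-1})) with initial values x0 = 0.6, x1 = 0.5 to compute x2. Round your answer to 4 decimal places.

0.5337

p(0.6) = -0.111188, p(0.5) = 0.056531
x2 = 0.500000 − 0.056531·(0.500000 − 0.600000) / (0.056531 − (-0.111188)) = 0.500000 − (-0.005653)/(0.167719) = 0.533706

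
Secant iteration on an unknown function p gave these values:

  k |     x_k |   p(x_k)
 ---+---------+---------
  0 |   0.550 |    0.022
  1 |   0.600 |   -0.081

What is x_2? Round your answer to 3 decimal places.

0.561

x_2 = 0.600 − (-0.081)·(0.600 − 0.550) / (-0.081 − 0.022)
   = 0.600 − (-0.00405)/(-0.10300) = 0.56068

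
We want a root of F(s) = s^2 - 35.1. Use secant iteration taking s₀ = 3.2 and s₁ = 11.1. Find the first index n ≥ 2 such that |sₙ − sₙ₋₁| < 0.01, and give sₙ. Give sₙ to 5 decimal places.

F(3.2) = -24.8600000, F(11.1) = 88.1100000
s₂ = 11.1000000 − 88.1100000·(7.9000000)/(112.9700000) = 4.9384615;  |Δ| = 6.1615385
F(4.9384615) = -10.7115976
s₃ = 4.9384615 − (-10.7115976)·(-6.1615385)/(-98.8215976) = 5.6063309;  |Δ| = 0.6678694
F(5.6063309) = -3.6690534
s₄ = 5.6063309 − (-3.6690534)·(0.6678694)/(7.0425442) = 5.9542803;  |Δ| = 0.3479493
F(5.9542803) = 0.3534534
s₅ = 5.9542803 − 0.3534534·(0.3479493)/(4.0225069) = 5.9237063;  |Δ| = 0.0305739
F(5.9237063) = -0.0097034
s₆ = 5.9237063 − (-0.0097034)·(-0.0305739)/(-0.3631569) = 5.9245232;  |Δ| = 0.0008169
|s₆ − s₅| = 0.0008169 < 0.01

n = 6, sₙ = 5.92452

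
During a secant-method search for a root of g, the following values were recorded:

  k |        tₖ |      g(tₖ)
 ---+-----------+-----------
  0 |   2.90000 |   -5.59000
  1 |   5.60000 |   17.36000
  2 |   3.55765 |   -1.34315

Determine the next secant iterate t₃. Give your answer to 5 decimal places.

3.70432

t₃ = 3.55765 − (-1.34315)·(3.55765 − 5.60000) / (-1.34315 − 17.36000)
   = 3.55765 − (2.7431824)/(-18.7031500) = 3.7043195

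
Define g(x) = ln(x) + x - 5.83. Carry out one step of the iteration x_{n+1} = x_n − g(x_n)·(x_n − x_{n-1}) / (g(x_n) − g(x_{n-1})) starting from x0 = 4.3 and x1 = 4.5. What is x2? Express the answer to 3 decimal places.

4.358

g(4.3) = -0.07138, g(4.5) = 0.17408
x2 = 4.50000 − 0.17408·(4.50000 − 4.30000) / (0.17408 − (-0.07138)) = 4.50000 − (0.03482)/(0.24546) = 4.35816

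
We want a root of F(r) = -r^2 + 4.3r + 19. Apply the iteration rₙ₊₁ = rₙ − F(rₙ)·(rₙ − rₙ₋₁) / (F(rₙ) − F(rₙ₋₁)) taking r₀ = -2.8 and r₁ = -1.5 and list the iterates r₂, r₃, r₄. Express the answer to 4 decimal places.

-2.6977, -2.7121, -2.7103

F(-2.8) = -0.880000, F(-1.5) = 10.300000
r₂ = -1.500000 − 10.300000·(-1.500000 − (-2.800000)) / (10.300000 − (-0.880000)) = -1.500000 − (13.390000)/(11.180000) = -2.697674
F(-2.697674) = 0.122553
r₃ = -2.697674 − 0.122553·(-2.697674 − (-1.500000)) / (0.122553 − 10.300000) = -2.697674 − (-0.146778)/(-10.177447) = -2.712096
F(-2.712096) = -0.017481
r₄ = -2.712096 − (-0.017481)·(-2.712096 − (-2.697674)) / (-0.017481 − 0.122553) = -2.712096 − (0.000252)/(-0.140033) = -2.710296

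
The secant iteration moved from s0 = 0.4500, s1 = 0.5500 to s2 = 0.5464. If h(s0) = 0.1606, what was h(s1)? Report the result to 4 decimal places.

The secant line through (0.4500, 0.1606) and (0.5500, h(s1)) crosses zero at s2 = 0.5464.
So (0.4500, 0.1606), (0.5500, h(s1)), (0.5464, 0) are collinear:
h(s1) = 0.1606 · (0.5500 − 0.5464) / (0.4500 − 0.5464) = 0.1606 · (0.003600)/(-0.096400) = -0.005998

-0.0060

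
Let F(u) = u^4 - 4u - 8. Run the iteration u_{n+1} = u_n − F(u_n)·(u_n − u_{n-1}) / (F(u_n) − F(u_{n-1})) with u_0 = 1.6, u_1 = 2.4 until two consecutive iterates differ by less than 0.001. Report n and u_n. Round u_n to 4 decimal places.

n = 6, u_n = 2.0000

F(1.6) = -7.846400, F(2.4) = 15.577600
u_2 = 2.400000 − 15.577600·(0.800000)/(23.424000) = 1.867978;  |Δ| = 0.532022
F(1.867978) = -3.296403
u_3 = 1.867978 − (-3.296403)·(-0.532022)/(-18.874003) = 1.960897;  |Δ| = 0.092919
F(1.960897) = -1.058653
u_4 = 1.960897 − (-1.058653)·(0.092919)/(2.237750) = 2.004856;  |Δ| = 0.043959
F(2.004856) = 0.136545
u_5 = 2.004856 − 0.136545·(0.043959)/(1.195198) = 1.999834;  |Δ| = 0.005022
F(1.999834) = -0.004640
u_6 = 1.999834 − (-0.004640)·(-0.005022)/(-0.141185) = 1.999999;  |Δ| = 0.000165
|u_6 − u_5| = 0.000165 < 0.001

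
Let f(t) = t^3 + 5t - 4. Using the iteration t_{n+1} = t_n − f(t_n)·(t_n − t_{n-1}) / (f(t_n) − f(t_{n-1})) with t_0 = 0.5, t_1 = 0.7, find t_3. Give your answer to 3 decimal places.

0.724

f(0.5) = -1.37500, f(0.7) = -0.15700
t_2 = 0.70000 − (-0.15700)·(0.70000 − 0.50000) / (-0.15700 − (-1.37500)) = 0.70000 − (-0.03140)/(1.21800) = 0.72578
f(0.72578) = 0.01121
t_3 = 0.72578 − 0.01121·(0.72578 − 0.70000) / (0.01121 − (-0.15700)) = 0.72578 − (0.00029)/(0.16821) = 0.72406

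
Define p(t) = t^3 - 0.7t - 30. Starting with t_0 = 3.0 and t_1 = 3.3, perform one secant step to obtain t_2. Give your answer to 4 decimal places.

p(3.0) = -5.100000, p(3.3) = 3.627000
t_2 = 3.300000 − 3.627000·(3.300000 − 3.000000) / (3.627000 − (-5.100000)) = 3.300000 − (1.088100)/(8.727000) = 3.175318

3.1753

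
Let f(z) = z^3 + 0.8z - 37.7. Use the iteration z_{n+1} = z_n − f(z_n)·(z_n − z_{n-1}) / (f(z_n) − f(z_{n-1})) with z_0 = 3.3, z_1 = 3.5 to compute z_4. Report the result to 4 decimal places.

f(3.3) = 0.877000, f(3.5) = 7.975000
z_2 = 3.500000 − 7.975000·(3.500000 − 3.300000) / (7.975000 − 0.877000) = 3.500000 − (1.595000)/(7.098000) = 3.275289
f(3.275289) = 0.055947
z_3 = 3.275289 − 0.055947·(3.275289 − 3.500000) / (0.055947 − 7.975000) = 3.275289 − (-0.012572)/(-7.919053) = 3.273701
f(3.273701) = 0.003610
z_4 = 3.273701 − 0.003610·(3.273701 − 3.275289) / (0.003610 − 0.055947) = 3.273701 − (-0.000006)/(-0.052337) = 3.273592

3.2736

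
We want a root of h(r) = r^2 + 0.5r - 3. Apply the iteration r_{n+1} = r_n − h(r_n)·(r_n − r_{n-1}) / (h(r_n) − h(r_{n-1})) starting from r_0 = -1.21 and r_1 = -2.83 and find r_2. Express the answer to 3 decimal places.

h(-1.21) = -2.14090, h(-2.83) = 3.59390
r_2 = -2.83000 − 3.59390·(-2.83000 − (-1.21000)) / (3.59390 − (-2.14090)) = -2.83000 − (-5.82212)/(5.73480) = -1.81477

-1.815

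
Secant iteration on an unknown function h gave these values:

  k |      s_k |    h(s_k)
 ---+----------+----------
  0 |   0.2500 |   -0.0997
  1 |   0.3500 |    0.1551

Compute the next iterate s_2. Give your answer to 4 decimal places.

s_2 = 0.3500 − 0.1551·(0.3500 − 0.2500) / (0.1551 − (-0.0997))
   = 0.3500 − (0.015510)/(0.254800) = 0.289129

0.2891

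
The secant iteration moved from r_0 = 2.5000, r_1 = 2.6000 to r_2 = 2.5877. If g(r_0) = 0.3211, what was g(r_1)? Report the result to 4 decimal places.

The secant line through (2.5000, 0.3211) and (2.6000, g(r_1)) crosses zero at r_2 = 2.5877.
So (2.5000, 0.3211), (2.6000, g(r_1)), (2.5877, 0) are collinear:
g(r_1) = 0.3211 · (2.6000 − 2.5877) / (2.5000 − 2.5877) = 0.3211 · (0.012300)/(-0.087700) = -0.045035

-0.0450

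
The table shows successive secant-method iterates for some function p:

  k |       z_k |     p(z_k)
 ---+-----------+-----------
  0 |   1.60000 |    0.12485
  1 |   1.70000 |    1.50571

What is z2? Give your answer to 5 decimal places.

1.59096

z2 = 1.70000 − 1.50571·(1.70000 − 1.60000) / (1.50571 − 0.12485)
   = 1.70000 − (0.1505710)/(1.3808600) = 1.5909585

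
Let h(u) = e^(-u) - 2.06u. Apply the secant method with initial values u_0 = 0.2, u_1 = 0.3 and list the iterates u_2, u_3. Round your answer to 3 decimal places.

h(0.2) = 0.40673, h(0.3) = 0.12282
u_2 = 0.30000 − 0.12282·(0.30000 − 0.20000) / (0.12282 − 0.40673) = 0.30000 − (0.01228)/(-0.28391) = 0.34326
h(0.34326) = 0.00234
u_3 = 0.34326 − 0.00234·(0.34326 − 0.30000) / (0.00234 − 0.12282) = 0.34326 − (0.00010)/(-0.12048) = 0.34410

0.343, 0.344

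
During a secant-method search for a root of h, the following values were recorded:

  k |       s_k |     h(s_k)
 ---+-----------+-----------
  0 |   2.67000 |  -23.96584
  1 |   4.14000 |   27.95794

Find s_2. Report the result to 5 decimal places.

s_2 = 4.14000 − 27.95794·(4.14000 − 2.67000) / (27.95794 − (-23.96584))
   = 4.14000 − (41.0981718)/(51.9237800) = 3.3484904

3.34849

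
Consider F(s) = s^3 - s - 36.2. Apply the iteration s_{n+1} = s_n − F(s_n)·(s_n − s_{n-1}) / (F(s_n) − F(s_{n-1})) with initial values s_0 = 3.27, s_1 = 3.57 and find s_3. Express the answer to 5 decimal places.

F(3.27) = -4.5042170, F(3.57) = 5.7292930
s_2 = 3.5700000 − 5.7292930·(3.5700000 − 3.2700000) / (5.7292930 − (-4.5042170)) = 3.5700000 − (1.7187879)/(10.2335100) = 3.4020432
F(3.4020432) = -0.2271434
s_3 = 3.4020432 − (-0.2271434)·(3.4020432 − 3.5700000) / (-0.2271434 − 5.7292930) = 3.4020432 − (0.0381503)/(-5.9564364) = 3.4084481

3.40845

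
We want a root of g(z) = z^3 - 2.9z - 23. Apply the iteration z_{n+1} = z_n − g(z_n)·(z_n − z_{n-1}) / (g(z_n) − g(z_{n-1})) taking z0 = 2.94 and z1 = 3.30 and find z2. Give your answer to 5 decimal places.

g(2.94) = -6.1138160, g(3.30) = 3.3670000
z2 = 3.3000000 − 3.3670000·(3.3000000 − 2.9400000) / (3.3670000 − (-6.1138160)) = 3.3000000 − (1.2121200)/(9.4808160) = 3.1721502

3.17215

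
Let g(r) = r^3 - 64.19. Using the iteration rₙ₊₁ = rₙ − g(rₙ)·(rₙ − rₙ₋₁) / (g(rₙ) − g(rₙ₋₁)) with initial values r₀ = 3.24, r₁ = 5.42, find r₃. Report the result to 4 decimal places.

g(3.24) = -30.177776, g(5.42) = 95.030088
r₂ = 5.420000 − 95.030088·(5.420000 − 3.240000) / (95.030088 − (-30.177776)) = 5.420000 − (207.165592)/(125.207864) = 3.765427
g(3.765427) = -10.802131
r₃ = 3.765427 − (-10.802131)·(3.765427 − 5.420000) / (-10.802131 − 95.030088) = 3.765427 − (17.872918)/(-105.832219) = 3.934306

3.9343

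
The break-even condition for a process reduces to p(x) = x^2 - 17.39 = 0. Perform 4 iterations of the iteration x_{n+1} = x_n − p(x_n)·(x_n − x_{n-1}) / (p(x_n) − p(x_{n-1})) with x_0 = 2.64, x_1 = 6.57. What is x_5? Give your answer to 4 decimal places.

p(2.64) = -10.420400, p(6.57) = 25.774900
x_2 = 6.570000 − 25.774900·(6.570000 − 2.640000) / (25.774900 − (-10.420400)) = 6.570000 − (101.295357)/(36.195300) = 3.771422
p(3.771422) = -3.166373
x_3 = 3.771422 − (-3.166373)·(3.771422 − 6.570000) / (-3.166373 − 25.774900) = 3.771422 − (8.861342)/(-28.941273) = 4.077606
p(4.077606) = -0.763130
x_4 = 4.077606 − (-0.763130)·(4.077606 − 3.771422) / (-0.763130 − (-3.166373)) = 4.077606 − (-0.233658)/(2.403243) = 4.174832
p(4.174832) = 0.039222
x_5 = 4.174832 − 0.039222·(4.174832 − 4.077606) / (0.039222 − (-0.763130)) = 4.174832 − (0.003813)/(0.802352) = 4.170079

4.1701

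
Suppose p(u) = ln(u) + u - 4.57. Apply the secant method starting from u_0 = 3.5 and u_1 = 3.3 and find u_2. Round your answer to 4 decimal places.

p(3.5) = 0.182763, p(3.3) = -0.076078
u_2 = 3.300000 − (-0.076078)·(3.300000 − 3.500000) / (-0.076078 − 0.182763) = 3.300000 − (0.015216)/(-0.258841) = 3.358783

3.3588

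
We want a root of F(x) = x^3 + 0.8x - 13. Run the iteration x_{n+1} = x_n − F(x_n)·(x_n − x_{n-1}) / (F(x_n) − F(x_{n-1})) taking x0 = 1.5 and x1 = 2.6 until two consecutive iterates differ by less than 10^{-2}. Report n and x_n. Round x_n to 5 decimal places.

n = 5, x_n = 2.23801

F(1.5) = -8.4250000, F(2.6) = 6.6560000
x2 = 2.6000000 − 6.6560000·(1.1000000)/(15.0810000) = 2.1145150;  |Δ| = 0.4854850
F(2.1145150) = -1.8540248
x3 = 2.1145150 − (-1.8540248)·(-0.4854850)/(-8.5100248) = 2.2202845;  |Δ| = 0.1057695
F(2.2202845) = -0.2785177
x4 = 2.2202845 − (-0.2785177)·(0.1057695)/(1.5755071) = 2.2389824;  |Δ| = 0.0186979
F(2.2389824) = 0.0152990
x5 = 2.2389824 − 0.0152990·(0.0186979)/(0.2938168) = 2.2380088;  |Δ| = 0.0009736
|x5 − x4| = 0.0009736 < 10^{-2}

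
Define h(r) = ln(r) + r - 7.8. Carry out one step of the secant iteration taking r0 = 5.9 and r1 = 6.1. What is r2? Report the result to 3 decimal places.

6.007

h(5.9) = -0.12505, h(6.1) = 0.10829
r2 = 6.10000 − 0.10829·(6.10000 − 5.90000) / (0.10829 − (-0.12505)) = 6.10000 − (0.02166)/(0.23334) = 6.00718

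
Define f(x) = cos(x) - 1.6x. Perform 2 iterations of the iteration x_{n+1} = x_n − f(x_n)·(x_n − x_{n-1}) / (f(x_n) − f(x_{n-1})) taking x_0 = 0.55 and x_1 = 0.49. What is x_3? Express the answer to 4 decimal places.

f(0.55) = -0.027475, f(0.49) = 0.098333
x_2 = 0.490000 − 0.098333·(0.490000 − 0.550000) / (0.098333 − (-0.027475)) = 0.490000 − (-0.005900)/(0.125808) = 0.536897
f(0.536897) = 0.000266
x_3 = 0.536897 − 0.000266·(0.536897 − 0.490000) / (0.000266 − 0.098333) = 0.536897 − (0.000012)/(-0.098067) = 0.537024

0.5370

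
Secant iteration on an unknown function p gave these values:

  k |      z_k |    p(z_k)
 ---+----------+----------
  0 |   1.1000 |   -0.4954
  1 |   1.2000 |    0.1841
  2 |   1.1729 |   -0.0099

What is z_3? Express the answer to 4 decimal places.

z_3 = 1.1729 − (-0.0099)·(1.1729 − 1.2000) / (-0.0099 − 0.1841)
   = 1.1729 − (0.000268)/(-0.194000) = 1.174283

1.1743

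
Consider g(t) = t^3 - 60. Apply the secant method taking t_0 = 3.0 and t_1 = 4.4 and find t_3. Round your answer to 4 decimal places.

g(3.0) = -33.000000, g(4.4) = 25.184000
t_2 = 4.400000 − 25.184000·(4.400000 − 3.000000) / (25.184000 − (-33.000000)) = 4.400000 − (35.257600)/(58.184000) = 3.794033
g(3.794033) = -5.386097
t_3 = 3.794033 − (-5.386097)·(3.794033 − 4.400000) / (-5.386097 − 25.184000) = 3.794033 − (3.263798)/(-30.570097) = 3.900797

3.9008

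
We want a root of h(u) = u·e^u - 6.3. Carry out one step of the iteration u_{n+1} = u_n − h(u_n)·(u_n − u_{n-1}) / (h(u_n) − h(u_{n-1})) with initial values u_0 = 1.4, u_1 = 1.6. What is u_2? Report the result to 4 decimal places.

h(1.4) = -0.622720, h(1.6) = 1.624852
u_2 = 1.600000 − 1.624852·(1.600000 − 1.400000) / (1.624852 − (-0.622720)) = 1.600000 − (0.324970)/(2.247572) = 1.455413

1.4554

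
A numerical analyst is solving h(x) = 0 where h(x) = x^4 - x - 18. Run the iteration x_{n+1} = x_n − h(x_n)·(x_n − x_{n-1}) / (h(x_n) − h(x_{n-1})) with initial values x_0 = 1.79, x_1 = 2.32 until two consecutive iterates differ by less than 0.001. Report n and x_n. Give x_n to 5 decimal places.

n = 5, x_n = 2.11785

h(1.79) = -9.5237432, h(2.32) = 8.6502298
x_2 = 2.3200000 − 8.6502298·(0.5300000)/(18.1739729) = 2.0677370;  |Δ| = 0.2522630
h(2.0677370) = -1.7875279
x_3 = 2.0677370 − (-1.7875279)·(-0.2522630)/(-10.4377577) = 2.1109385;  |Δ| = 0.0432015
h(2.1109385) = -0.2544558
x_4 = 2.1109385 − (-0.2544558)·(0.0432015)/(1.5330721) = 2.1181090;  |Δ| = 0.0071705
h(2.1181090) = 0.0095477
x_5 = 2.1181090 − 0.0095477·(0.0071705)/(0.2640035) = 2.1178497;  |Δ| = 0.0002593
|x_5 − x_4| = 0.0002593 < 0.001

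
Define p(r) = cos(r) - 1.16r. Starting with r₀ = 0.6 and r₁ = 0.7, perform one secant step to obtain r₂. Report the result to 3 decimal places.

p(0.6) = 0.12934, p(0.7) = -0.04716
r₂ = 0.70000 − (-0.04716)·(0.70000 − 0.60000) / (-0.04716 − 0.12934) = 0.70000 − (-0.00472)/(-0.17649) = 0.67328

0.673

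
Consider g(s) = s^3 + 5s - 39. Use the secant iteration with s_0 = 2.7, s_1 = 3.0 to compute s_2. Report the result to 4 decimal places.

2.8979

g(2.7) = -5.817000, g(3.0) = 3.000000
s_2 = 3.000000 − 3.000000·(3.000000 − 2.700000) / (3.000000 − (-5.817000)) = 3.000000 − (0.900000)/(8.817000) = 2.897924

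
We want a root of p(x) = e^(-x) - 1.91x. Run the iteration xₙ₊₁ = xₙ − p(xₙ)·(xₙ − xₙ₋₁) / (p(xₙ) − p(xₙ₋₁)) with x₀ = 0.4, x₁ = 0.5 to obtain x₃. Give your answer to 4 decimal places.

0.3639

p(0.4) = -0.093680, p(0.5) = -0.348469
x₂ = 0.500000 − (-0.348469)·(0.500000 − 0.400000) / (-0.348469 − (-0.093680)) = 0.500000 − (-0.034847)/(-0.254789) = 0.363232
p(0.363232) = 0.001651
x₃ = 0.363232 − 0.001651·(0.363232 − 0.500000) / (0.001651 − (-0.348469)) = 0.363232 − (-0.000226)/(0.350120) = 0.363877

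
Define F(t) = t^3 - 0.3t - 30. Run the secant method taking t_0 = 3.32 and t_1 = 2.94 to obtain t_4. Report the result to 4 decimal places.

3.1394

F(3.32) = 5.598368, F(2.94) = -5.469816
t_2 = 2.940000 − (-5.469816)·(2.940000 − 3.320000) / (-5.469816 − 5.598368) = 2.940000 − (2.078530)/(-11.068184) = 3.127793
F(3.127793) = -0.338854
t_3 = 3.127793 − (-0.338854)·(3.127793 − 2.940000) / (-0.338854 − (-5.469816)) = 3.127793 − (-0.063634)/(5.130962) = 3.140195
F(3.140195) = 0.022862
t_4 = 3.140195 − 0.022862·(3.140195 − 3.127793) / (0.022862 − (-0.338854)) = 3.140195 − (0.000284)/(0.361715) = 3.139411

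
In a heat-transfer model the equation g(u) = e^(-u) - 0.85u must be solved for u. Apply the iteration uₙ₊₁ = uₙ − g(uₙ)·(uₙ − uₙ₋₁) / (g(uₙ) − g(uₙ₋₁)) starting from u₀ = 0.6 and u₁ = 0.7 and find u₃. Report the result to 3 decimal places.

0.628

g(0.6) = 0.03881, g(0.7) = -0.09841
u₂ = 0.70000 − (-0.09841)·(0.70000 − 0.60000) / (-0.09841 − 0.03881) = 0.70000 − (-0.00984)/(-0.13723) = 0.62828
g(0.62828) = -0.00053
u₃ = 0.62828 − (-0.00053)·(0.62828 − 0.70000) / (-0.00053 − (-0.09841)) = 0.62828 − (0.00004)/(0.09788) = 0.62789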